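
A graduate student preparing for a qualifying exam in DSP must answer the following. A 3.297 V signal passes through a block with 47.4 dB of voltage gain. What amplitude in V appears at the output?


Output voltage from dB gain:
V_out = V_in * 10^(gain_dB / 20)
      = 3.297 * 10^(47.4 / 20)
      = 3.297 * 234.422882
      = 772.8922 V

772.8922 V


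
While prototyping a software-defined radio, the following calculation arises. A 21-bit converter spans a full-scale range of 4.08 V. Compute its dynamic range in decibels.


Dynamic range from full-scale to LSB:
V_min = V_max / 2^bits = 4.08 / 2^21
DR = 20 * log10(V_max / V_min)
   = 20 * log10(2^21)
   = 20 * 21 * log10(2)
   = 126.43 dB

126.43 dB


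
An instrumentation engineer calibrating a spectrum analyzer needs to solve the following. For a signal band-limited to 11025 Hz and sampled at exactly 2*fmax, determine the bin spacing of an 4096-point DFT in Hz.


Step 1 — Nyquist sampling rate:
fs = 2 * fmax = 2 * 11025 = 22050 Hz

Step 2 — DFT bin spacing:
df = fs / N = 22050 / 4096 = 5.3833 Hz

5.3833 Hz


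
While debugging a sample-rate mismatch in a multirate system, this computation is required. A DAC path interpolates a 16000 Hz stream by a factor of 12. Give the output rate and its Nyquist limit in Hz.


Step 1 — output sample rate after interpolation by L:
fs_out = L * fs_in = 12 * 16000 = 192000 Hz

Step 2 — Nyquist frequency of the output stream:
f_Nyq = fs_out / 2 = 192000 / 2 = 96000.0 Hz

fs_out = 192000 Hz; f_Nyquist = 96000.0 Hz


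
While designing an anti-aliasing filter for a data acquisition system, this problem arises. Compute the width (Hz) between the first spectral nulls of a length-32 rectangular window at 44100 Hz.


Main lobe width for a rectangular window:
Width = 2 * fs / N
      = 2 * 44100 / 32
      = 88200 / 32
      = 2756.25 Hz

2756.25 Hz


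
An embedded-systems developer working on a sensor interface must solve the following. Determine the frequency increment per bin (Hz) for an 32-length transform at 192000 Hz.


DFT frequency resolution:
df = fs / N
   = 192000 / 32
   = 6000.0 Hz

6000.0 Hz


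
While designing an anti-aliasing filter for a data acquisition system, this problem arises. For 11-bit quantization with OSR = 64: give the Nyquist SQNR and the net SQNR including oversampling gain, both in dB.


Step 1 — baseline SQNR at Nyquist:
SQNR_base = 6.02*N + 1.76
          = 6.02*11 + 1.76
          = 67.98 dB

Step 2 — oversampling processing gain:
G = 10*log10(OSR) = 10*log10(64) = 18.06 dB

Step 3 — total:
SQNR_total = 67.98 + 18.06 = 86.04 dB

Base SQNR = 67.98 dB; oversampled SQNR = 86.04 dB


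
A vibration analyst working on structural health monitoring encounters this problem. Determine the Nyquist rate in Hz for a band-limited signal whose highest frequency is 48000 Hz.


The Nyquist rate is twice the maximum frequency component.
fs_min = 2 * fmax
      = 2 * 48000
      = 96000 Hz

96000


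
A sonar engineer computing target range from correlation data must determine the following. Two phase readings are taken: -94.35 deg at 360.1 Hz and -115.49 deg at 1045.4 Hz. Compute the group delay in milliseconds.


Group delay from phase difference:
tau = -d(phi)/d(omega)
d(phi) = -21.14 deg = -0.368963 rad
d(omega) = 2*pi*(1045.4 - 360.1) = 4305.8669 rad/s
tau = -(-0.368963) / 4305.8669
    = 0.0857 ms

0.0857 ms


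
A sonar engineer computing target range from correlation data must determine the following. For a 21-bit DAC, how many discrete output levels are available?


Number of quantization levels = 2^N
= 2^21
= 2097152

2097152


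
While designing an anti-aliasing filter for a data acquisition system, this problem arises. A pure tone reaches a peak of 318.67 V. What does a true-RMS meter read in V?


RMS voltage for a sinusoidal waveform:
V_rms = V_peak / sqrt(2)
      = 318.67 / 1.414214
      = 225.334 V

225.334 V


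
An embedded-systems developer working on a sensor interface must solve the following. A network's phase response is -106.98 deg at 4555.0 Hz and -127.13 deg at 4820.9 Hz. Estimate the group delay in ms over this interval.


Group delay from phase difference:
tau = -d(phi)/d(omega)
d(phi) = -20.15 deg = -0.351684 rad
d(omega) = 2*pi*(4820.9 - 4555.0) = 1670.699 rad/s
tau = -(-0.351684) / 1670.699
    = 0.2105 ms

0.2105 ms


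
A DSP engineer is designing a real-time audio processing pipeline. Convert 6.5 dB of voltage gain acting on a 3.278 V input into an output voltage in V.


Output voltage from dB gain:
V_out = V_in * 10^(gain_dB / 20)
      = 3.278 * 10^(6.5 / 20)
      = 3.278 * 2.113489
      = 6.928 V

6.928 V


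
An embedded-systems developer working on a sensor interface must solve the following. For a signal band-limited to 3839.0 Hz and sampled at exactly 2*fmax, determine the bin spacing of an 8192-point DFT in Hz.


Step 1 — Nyquist sampling rate:
fs = 2 * fmax = 2 * 3839.0 = 7678.0 Hz

Step 2 — DFT bin spacing:
df = fs / N = 7678.0 / 8192 = 0.9373 Hz

0.9373 Hz


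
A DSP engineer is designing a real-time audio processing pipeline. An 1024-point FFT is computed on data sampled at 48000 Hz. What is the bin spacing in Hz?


DFT frequency resolution:
df = fs / N
   = 48000 / 1024
   = 46.875 Hz

46.875 Hz


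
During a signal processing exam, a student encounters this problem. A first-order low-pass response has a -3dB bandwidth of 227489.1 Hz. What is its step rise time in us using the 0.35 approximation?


Rise time from bandwidth relationship:
tr = 0.35 / BW
   = 0.35 / 227489.1
   = 1.538535253e-06 s
   = 1.5385 us

1.5385 us


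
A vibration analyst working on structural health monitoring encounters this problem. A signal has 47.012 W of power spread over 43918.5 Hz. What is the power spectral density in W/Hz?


Power spectral density:
PSD = P / BW
    = 47.012 / 43918.5
    = 0.00107044 W/Hz

0.00107044 W/Hz


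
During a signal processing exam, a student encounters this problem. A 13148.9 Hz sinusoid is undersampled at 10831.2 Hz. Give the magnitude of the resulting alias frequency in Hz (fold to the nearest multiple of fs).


Compute the nearest integer multiple of fs to the signal:
n = round(13148.9 / 10831.2) = 1
f_alias = |13148.9 - 1 * 10831.2|
        = |13148.9 - 10831.2|
        = 2317.7 Hz

2317.7


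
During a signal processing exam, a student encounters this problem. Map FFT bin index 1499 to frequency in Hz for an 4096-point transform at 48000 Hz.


Frequency of DFT bin k:
f_k = k * fs / N
    = 1499 * 48000 / 4096
    = 71952000 / 4096
    = 17566.406 Hz

17566.406 Hz


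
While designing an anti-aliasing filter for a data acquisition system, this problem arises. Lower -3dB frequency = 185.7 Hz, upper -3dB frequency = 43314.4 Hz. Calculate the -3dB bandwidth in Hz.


Bandwidth is the difference of -3dB frequencies:
BW = f_high - f_low
   = 43314.4 - 185.7
   = 43128.7 Hz

43128.7 Hz


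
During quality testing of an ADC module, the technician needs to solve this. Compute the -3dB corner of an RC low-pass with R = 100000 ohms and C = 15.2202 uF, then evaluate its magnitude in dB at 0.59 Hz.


Step 1 — cutoff frequency:
fc = 1 / (2*pi*R*C)
C = 15.2202 uF = 1.52202e-05 F
fc = 1 / (2*pi*100000*1.52202e-05)
   = 0.104568 Hz

Step 2 — magnitude at f = 0.59 Hz:
|H(f)| = 1 / sqrt(1 + (f/fc)^2)
f/fc = 0.59 / 0.104568 = 5.642261
|H| = 1 / sqrt(1 + 31.835109) = 0.1745142
|H|_dB = 20*log10(0.1745142) = -15.16 dB

fc = 0.104568 Hz; |H(0.59 Hz)| = -15.16 dB


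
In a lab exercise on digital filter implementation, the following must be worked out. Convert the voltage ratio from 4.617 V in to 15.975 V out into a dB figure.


Voltage gain in dB:
G = 20 * log10(Vout / Vin)
  = 20 * log10(15.975 / 4.617)
  = 20 * log10(3.460039)
  = 20 * 0.539081
  = 10.78 dB

10.78 dB


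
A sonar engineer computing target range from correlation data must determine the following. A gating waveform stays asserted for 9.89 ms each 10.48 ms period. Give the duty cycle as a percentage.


Duty cycle as a percentage:
DC = (t_on / T) * 100
   = (9.89 / 10.48) * 100
   = 0.943702 * 100
   = 94.37 %

94.37 %


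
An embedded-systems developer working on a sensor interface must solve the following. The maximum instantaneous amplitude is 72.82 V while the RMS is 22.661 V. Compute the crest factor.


Crest factor is the ratio of peak to RMS:
CF = V_peak / V_rms
   = 72.82 / 22.661
   = 3.2135

3.2135


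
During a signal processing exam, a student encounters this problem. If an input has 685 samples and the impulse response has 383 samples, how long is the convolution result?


Linear convolution output length:
L = N + M - 1
  = 685 + 383 - 1
  = 1067 samples

1067


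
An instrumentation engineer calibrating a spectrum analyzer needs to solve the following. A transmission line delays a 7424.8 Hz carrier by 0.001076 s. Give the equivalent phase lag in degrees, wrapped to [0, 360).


Phase shift from frequency and time delay:
phi = 360 * f * t_delay
    = 360 * 7424.8 * 0.001076
    = 2876.07 degrees
    mod 360 = 356.07 degrees

356.07 degrees


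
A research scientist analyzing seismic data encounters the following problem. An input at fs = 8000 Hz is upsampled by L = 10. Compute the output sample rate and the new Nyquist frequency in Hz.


Step 1 — output sample rate after interpolation by L:
fs_out = L * fs_in = 10 * 8000 = 80000 Hz

Step 2 — Nyquist frequency of the output stream:
f_Nyq = fs_out / 2 = 80000 / 2 = 40000.0 Hz

fs_out = 80000 Hz; f_Nyquist = 40000.0 Hz


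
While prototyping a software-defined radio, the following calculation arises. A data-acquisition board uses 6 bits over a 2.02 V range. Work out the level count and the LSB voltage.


Step 1 — number of quantization levels:
L = 2^N = 2^6 = 64

Step 2 — LSB step size:
delta = Vfs / L
      = 2.02 / 64
      = 0.0315625 V

Levels = 64; step size = 0.0315625 V


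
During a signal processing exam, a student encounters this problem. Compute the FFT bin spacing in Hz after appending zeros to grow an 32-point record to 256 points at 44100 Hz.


Frequency resolution after zero-padding:
N_padded = 32 * 8 = 256
df = fs / N_padded
   = 44100 / 256
   = 172.2656 Hz

172.2656 Hz


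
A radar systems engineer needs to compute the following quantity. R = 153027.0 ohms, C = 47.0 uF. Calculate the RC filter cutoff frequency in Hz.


Cutoff frequency of a first-order RC filter:
fc = 1 / (2 * pi * R * C)
C = 47.0 uF = 4.7e-05 F
fc = 1 / (2 * pi * 153027.0 * 4.7e-05)
   = 1 / 45.190358906083
   = 0.022129 Hz

0.022129 Hz


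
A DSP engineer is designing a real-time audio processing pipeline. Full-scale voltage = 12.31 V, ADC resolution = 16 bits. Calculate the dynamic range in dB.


Dynamic range from full-scale to LSB:
V_min = V_max / 2^bits = 12.31 / 2^16
DR = 20 * log10(V_max / V_min)
   = 20 * log10(2^16)
   = 20 * 16 * log10(2)
   = 96.33 dB

96.33 dB


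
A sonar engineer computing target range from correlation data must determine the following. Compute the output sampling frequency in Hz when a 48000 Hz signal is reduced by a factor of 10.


Decimation reduces the sample rate:
fs_out = fs_in / M
       = 48000 / 10
       = 4800.0 Hz

4800.0 Hz


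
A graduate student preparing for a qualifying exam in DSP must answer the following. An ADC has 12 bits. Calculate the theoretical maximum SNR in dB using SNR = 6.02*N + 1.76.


Theoretical SNR for a full-scale sinusoid:
SNR = 6.02 * N + 1.76
    = 6.02 * 12 + 1.76
    = 72.24 + 1.76
    = 74.0 dB

74.0 dB


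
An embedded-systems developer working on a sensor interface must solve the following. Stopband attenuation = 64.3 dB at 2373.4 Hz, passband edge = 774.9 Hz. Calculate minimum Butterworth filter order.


Butterworth filter order formula:
n = log10(10^(A/10) - 1) / (2 * log10(f_stop/f_pass))
10^(64.3/10) - 1 = 2691533.8039
f_stop/f_pass = 2373.4 / 774.9 = 3.0628
n = 6.6135 -> ceil = 7

7


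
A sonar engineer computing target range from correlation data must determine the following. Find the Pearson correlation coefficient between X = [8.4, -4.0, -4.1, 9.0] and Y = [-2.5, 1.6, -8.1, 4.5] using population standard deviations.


Pearson correlation coefficient (population):
r = cov(X,Y) / (std(X) * std(Y))
Mean X = 2.325, Mean Y = -1.125
Cov(X,Y) = 14.193125
Std(X) = 6.378626, Std(Y) = 4.733062
r = 0.4701

0.4701


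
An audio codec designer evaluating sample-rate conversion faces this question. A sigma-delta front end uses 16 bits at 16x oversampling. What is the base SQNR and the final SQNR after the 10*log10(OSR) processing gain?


Step 1 — baseline SQNR at Nyquist:
SQNR_base = 6.02*N + 1.76
          = 6.02*16 + 1.76
          = 98.08 dB

Step 2 — oversampling processing gain:
G = 10*log10(OSR) = 10*log10(16) = 12.04 dB

Step 3 — total:
SQNR_total = 98.08 + 12.04 = 110.12 dB

Base SQNR = 98.08 dB; oversampled SQNR = 110.12 dB


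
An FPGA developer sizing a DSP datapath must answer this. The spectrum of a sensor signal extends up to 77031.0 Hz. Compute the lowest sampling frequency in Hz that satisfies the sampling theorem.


The Nyquist rate is twice the maximum frequency component.
fs_min = 2 * fmax
      = 2 * 77031.0
      = 154062.0 Hz

154062.0


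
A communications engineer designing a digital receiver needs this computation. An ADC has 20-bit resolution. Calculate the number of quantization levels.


Number of quantization levels = 2^N
= 2^20
= 1048576

1048576


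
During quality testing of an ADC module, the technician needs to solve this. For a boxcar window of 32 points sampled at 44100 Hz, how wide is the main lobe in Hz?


Main lobe width for a rectangular window:
Width = 2 * fs / N
      = 2 * 44100 / 32
      = 88200 / 32
      = 2756.25 Hz

2756.25 Hz


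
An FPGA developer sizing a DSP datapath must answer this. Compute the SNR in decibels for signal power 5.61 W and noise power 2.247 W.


SNR in decibels:
SNR = 10 * log10(Ps / Pn)
    = 10 * log10(5.61 / 2.247)
    = 10 * log10(2.4967)
    = 10 * 0.3974
    = 3.97 dB

3.97 dB


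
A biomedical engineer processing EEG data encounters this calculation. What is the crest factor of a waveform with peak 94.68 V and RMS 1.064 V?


Crest factor is the ratio of peak to RMS:
CF = V_peak / V_rms
   = 94.68 / 1.064
   = 88.985

88.985


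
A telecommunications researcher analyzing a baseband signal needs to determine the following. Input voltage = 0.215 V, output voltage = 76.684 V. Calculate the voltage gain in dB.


Voltage gain in dB:
G = 20 * log10(Vout / Vin)
  = 20 * log10(76.684 / 0.215)
  = 20 * log10(356.669767)
  = 20 * 2.552266
  = 51.05 dB

51.05 dB


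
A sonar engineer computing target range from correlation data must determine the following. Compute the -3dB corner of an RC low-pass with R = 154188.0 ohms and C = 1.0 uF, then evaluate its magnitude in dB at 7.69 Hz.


Step 1 — cutoff frequency:
fc = 1 / (2*pi*R*C)
C = 1.0 uF = 1e-06 F
fc = 1 / (2*pi*154188.0*1e-06)
   = 1.03221 Hz

Step 2 — magnitude at f = 7.69 Hz:
|H(f)| = 1 / sqrt(1 + (f/fc)^2)
f/fc = 7.69 / 1.03221 = 7.450034
|H| = 1 / sqrt(1 + 55.503007) = 0.1330345
|H|_dB = 20*log10(0.1330345) = -17.52 dB

fc = 1.03221 Hz; |H(7.69 Hz)| = -17.52 dB


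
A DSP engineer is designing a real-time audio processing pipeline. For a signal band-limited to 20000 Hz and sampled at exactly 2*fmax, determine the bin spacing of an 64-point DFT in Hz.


Step 1 — Nyquist sampling rate:
fs = 2 * fmax = 2 * 20000 = 40000 Hz

Step 2 — DFT bin spacing:
df = fs / N = 40000 / 64 = 625.0 Hz

625.0 Hz


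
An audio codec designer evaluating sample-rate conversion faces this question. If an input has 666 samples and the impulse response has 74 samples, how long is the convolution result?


Linear convolution output length:
L = N + M - 1
  = 666 + 74 - 1
  = 739 samples

739


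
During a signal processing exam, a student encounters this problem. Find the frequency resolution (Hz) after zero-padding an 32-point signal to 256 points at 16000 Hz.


Frequency resolution after zero-padding:
N_padded = 32 * 8 = 256
df = fs / N_padded
   = 16000 / 256
   = 62.5 Hz

62.5 Hz


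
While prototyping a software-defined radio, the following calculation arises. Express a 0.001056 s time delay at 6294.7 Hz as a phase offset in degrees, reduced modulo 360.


Phase shift from frequency and time delay:
phi = 360 * f * t_delay
    = 360 * 6294.7 * 0.001056
    = 2392.99 degrees
    mod 360 = 232.99 degrees

232.99 degrees


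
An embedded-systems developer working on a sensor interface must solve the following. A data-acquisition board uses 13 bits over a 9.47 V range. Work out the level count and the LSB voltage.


Step 1 — number of quantization levels:
L = 2^N = 2^13 = 8192

Step 2 — LSB step size:
delta = Vfs / L
      = 9.47 / 8192
      = 0.00115601 V

Levels = 8192; step size = 0.00115601 V


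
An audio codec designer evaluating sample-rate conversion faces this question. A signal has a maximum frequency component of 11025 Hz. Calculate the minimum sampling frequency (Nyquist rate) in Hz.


The Nyquist rate is twice the maximum frequency component.
fs_min = 2 * fmax
      = 2 * 11025
      = 22050 Hz

22050


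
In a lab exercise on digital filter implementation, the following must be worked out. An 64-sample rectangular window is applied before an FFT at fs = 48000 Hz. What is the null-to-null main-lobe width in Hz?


Main lobe width for a rectangular window:
Width = 2 * fs / N
      = 2 * 48000 / 64
      = 96000 / 64
      = 1500.0 Hz

1500.0 Hz


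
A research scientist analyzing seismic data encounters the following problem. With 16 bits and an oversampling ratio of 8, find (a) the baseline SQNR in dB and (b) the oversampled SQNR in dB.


Step 1 — baseline SQNR at Nyquist:
SQNR_base = 6.02*N + 1.76
          = 6.02*16 + 1.76
          = 98.08 dB

Step 2 — oversampling processing gain:
G = 10*log10(OSR) = 10*log10(8) = 9.03 dB

Step 3 — total:
SQNR_total = 98.08 + 9.03 = 107.11 dB

Base SQNR = 98.08 dB; oversampled SQNR = 107.11 dB


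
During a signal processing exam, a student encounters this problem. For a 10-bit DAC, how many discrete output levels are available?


Number of quantization levels = 2^N
= 2^10
= 1024

1024


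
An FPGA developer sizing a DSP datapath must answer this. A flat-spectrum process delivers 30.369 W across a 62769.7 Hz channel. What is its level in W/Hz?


Power spectral density:
PSD = P / BW
    = 30.369 / 62769.7
    = 0.00048382 W/Hz

0.00048382 W/Hz


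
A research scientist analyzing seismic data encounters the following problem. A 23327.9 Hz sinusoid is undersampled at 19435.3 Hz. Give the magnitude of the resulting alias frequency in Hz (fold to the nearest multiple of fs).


Compute the nearest integer multiple of fs to the signal:
n = round(23327.9 / 19435.3) = 1
f_alias = |23327.9 - 1 * 19435.3|
        = |23327.9 - 19435.3|
        = 3892.6 Hz

3892.6


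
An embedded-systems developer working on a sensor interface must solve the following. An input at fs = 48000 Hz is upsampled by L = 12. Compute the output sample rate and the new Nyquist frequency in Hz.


Step 1 — output sample rate after interpolation by L:
fs_out = L * fs_in = 12 * 48000 = 576000 Hz

Step 2 — Nyquist frequency of the output stream:
f_Nyq = fs_out / 2 = 576000 / 2 = 288000.0 Hz

fs_out = 576000 Hz; f_Nyquist = 288000.0 Hz


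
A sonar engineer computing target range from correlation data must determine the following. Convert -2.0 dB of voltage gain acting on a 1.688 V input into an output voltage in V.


Output voltage from dB gain:
V_out = V_in * 10^(gain_dB / 20)
      = 1.688 * 10^(-2.0 / 20)
      = 1.688 * 0.794328
      = 1.3408 V

1.3408 V


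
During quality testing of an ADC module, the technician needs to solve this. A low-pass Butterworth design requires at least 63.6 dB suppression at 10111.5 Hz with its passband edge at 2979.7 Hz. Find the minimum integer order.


Butterworth filter order formula:
n = log10(10^(A/10) - 1) / (2 * log10(f_stop/f_pass))
10^(63.6/10) - 1 = 2290866.6528
f_stop/f_pass = 10111.5 / 2979.7 = 3.3935
n = 5.9927 -> ceil = 6

6


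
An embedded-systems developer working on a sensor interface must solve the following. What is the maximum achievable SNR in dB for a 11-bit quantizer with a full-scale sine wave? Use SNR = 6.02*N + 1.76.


Theoretical SNR for a full-scale sinusoid:
SNR = 6.02 * N + 1.76
    = 6.02 * 11 + 1.76
    = 66.22 + 1.76
    = 67.98 dB

67.98 dB


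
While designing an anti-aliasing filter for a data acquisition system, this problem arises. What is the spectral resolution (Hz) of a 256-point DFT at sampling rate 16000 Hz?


DFT frequency resolution:
df = fs / N
   = 16000 / 256
   = 62.5 Hz

62.5 Hz


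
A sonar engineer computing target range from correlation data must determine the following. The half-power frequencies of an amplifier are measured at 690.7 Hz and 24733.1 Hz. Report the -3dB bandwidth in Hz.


Bandwidth is the difference of -3dB frequencies:
BW = f_high - f_low
   = 24733.1 - 690.7
   = 24042.4 Hz

24042.4 Hz


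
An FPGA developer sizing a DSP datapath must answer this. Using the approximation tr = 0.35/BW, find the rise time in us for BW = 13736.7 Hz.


Rise time from bandwidth relationship:
tr = 0.35 / BW
   = 0.35 / 13736.7
   = 2.547919078e-05 s
   = 25.4792 us

25.4792 us


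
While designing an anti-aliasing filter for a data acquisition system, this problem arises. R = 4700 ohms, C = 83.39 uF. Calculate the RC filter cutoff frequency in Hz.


Cutoff frequency of a first-order RC filter:
fc = 1 / (2 * pi * R * C)
C = 83.39 uF = 8.339e-05 F
fc = 1 / (2 * pi * 4700 * 8.339e-05)
   = 1 / 2.4625876669988
   = 0.406077 Hz

0.406077 Hz


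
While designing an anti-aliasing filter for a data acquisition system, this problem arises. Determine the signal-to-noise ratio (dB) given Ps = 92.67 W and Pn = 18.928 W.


SNR in decibels:
SNR = 10 * log10(Ps / Pn)
    = 10 * log10(92.67 / 18.928)
    = 10 * log10(4.8959)
    = 10 * 0.6898
    = 6.9 dB

6.9 dB


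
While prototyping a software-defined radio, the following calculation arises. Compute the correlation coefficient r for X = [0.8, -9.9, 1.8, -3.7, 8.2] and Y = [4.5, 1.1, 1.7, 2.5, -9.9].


Pearson correlation coefficient (population):
r = cov(X,Y) / (std(X) * std(Y))
Mean X = -0.56, Mean Y = -0.02
Cov(X,Y) = -18.9432
Std(X) = 6.020831, Std(Y) = 5.071647
r = -0.6204

-0.6204


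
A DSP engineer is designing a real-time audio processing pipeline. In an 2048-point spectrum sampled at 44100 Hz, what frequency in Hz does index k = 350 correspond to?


Frequency of DFT bin k:
f_k = k * fs / N
    = 350 * 44100 / 2048
    = 15435000 / 2048
    = 7536.621 Hz

7536.621 Hz


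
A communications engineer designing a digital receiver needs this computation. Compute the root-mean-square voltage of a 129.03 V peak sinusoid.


RMS voltage for a sinusoidal waveform:
V_rms = V_peak / sqrt(2)
      = 129.03 / 1.414214
      = 91.238 V

91.238 V


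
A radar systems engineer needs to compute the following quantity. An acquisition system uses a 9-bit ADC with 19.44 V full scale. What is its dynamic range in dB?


Dynamic range from full-scale to LSB:
V_min = V_max / 2^bits = 19.44 / 2^9
DR = 20 * log10(V_max / V_min)
   = 20 * log10(2^9)
   = 20 * 9 * log10(2)
   = 54.19 dB

54.19 dB


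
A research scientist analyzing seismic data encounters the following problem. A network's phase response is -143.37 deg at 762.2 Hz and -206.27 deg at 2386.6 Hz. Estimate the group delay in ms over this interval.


Group delay from phase difference:
tau = -d(phi)/d(omega)
d(phi) = -62.9 deg = -1.097812 rad
d(omega) = 2*pi*(2386.6 - 762.2) = 10206.4062 rad/s
tau = -(-1.097812) / 10206.4062
    = 0.1076 ms

0.1076 ms


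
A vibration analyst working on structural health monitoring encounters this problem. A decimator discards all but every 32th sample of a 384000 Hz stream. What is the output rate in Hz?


Decimation reduces the sample rate:
fs_out = fs_in / M
       = 384000 / 32
       = 12000.0 Hz

12000.0 Hz


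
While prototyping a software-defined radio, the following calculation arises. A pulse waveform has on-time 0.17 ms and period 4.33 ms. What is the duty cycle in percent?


Duty cycle as a percentage:
DC = (t_on / T) * 100
   = (0.17 / 4.33) * 100
   = 0.039261 * 100
   = 3.93 %

3.93 %


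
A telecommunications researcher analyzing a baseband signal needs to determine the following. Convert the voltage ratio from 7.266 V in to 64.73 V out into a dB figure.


Voltage gain in dB:
G = 20 * log10(Vout / Vin)
  = 20 * log10(64.73 / 7.266)
  = 20 * log10(8.908615)
  = 20 * 0.94981
  = 19.0 dB

19.0 dB


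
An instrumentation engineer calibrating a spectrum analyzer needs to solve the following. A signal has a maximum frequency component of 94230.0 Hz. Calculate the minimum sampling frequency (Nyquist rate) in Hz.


The Nyquist rate is twice the maximum frequency component.
fs_min = 2 * fmax
      = 2 * 94230.0
      = 188460.0 Hz

188460.0


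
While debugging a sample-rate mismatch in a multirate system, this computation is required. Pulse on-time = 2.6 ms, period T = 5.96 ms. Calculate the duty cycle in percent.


Duty cycle as a percentage:
DC = (t_on / T) * 100
   = (2.6 / 5.96) * 100
   = 0.436242 * 100
   = 43.62 %

43.62 %


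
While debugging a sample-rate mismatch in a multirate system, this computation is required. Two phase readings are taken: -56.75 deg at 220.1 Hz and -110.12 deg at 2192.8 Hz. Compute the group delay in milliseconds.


Group delay from phase difference:
tau = -d(phi)/d(omega)
d(phi) = -53.37 deg = -0.931482 rad
d(omega) = 2*pi*(2192.8 - 220.1) = 12394.8397 rad/s
tau = -(-0.931482) / 12394.8397
    = 0.0752 ms

0.0752 ms


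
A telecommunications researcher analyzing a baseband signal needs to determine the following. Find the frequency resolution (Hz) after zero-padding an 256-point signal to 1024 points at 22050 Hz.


Frequency resolution after zero-padding:
N_padded = 256 * 4 = 1024
df = fs / N_padded
   = 22050 / 1024
   = 21.5332 Hz

21.5332 Hz


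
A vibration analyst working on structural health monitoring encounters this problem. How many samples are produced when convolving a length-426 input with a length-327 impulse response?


Linear convolution output length:
L = N + M - 1
  = 426 + 327 - 1
  = 752 samples

752


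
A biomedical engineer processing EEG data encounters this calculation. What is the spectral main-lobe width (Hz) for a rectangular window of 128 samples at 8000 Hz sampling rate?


Main lobe width for a rectangular window:
Width = 2 * fs / N
      = 2 * 8000 / 128
      = 16000 / 128
      = 125.0 Hz

125.0 Hz


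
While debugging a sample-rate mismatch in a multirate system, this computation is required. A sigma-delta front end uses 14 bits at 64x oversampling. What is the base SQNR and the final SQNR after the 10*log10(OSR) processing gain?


Step 1 — baseline SQNR at Nyquist:
SQNR_base = 6.02*N + 1.76
          = 6.02*14 + 1.76
          = 86.04 dB

Step 2 — oversampling processing gain:
G = 10*log10(OSR) = 10*log10(64) = 18.06 dB

Step 3 — total:
SQNR_total = 86.04 + 18.06 = 104.1 dB

Base SQNR = 86.04 dB; oversampled SQNR = 104.1 dB


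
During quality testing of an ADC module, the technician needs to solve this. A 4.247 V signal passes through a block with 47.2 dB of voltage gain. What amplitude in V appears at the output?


Output voltage from dB gain:
V_out = V_in * 10^(gain_dB / 20)
      = 4.247 * 10^(47.2 / 20)
      = 4.247 * 229.086765
      = 972.9315 V

972.9315 V


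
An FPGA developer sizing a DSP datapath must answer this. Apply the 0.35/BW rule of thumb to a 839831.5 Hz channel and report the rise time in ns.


Rise time from bandwidth relationship:
tr = 0.35 / BW
   = 0.35 / 839831.5
   = 4.167502648e-07 s
   = 416.7503 ns

416.7503 ns


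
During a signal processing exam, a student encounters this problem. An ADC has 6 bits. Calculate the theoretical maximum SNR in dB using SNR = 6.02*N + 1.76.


Theoretical SNR for a full-scale sinusoid:
SNR = 6.02 * N + 1.76
    = 6.02 * 6 + 1.76
    = 36.12 + 1.76
    = 37.88 dB

37.88 dB


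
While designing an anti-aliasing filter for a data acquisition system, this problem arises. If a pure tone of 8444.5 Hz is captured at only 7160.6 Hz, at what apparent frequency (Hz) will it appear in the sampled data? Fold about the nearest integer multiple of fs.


Compute the nearest integer multiple of fs to the signal:
n = round(8444.5 / 7160.6) = 1
f_alias = |8444.5 - 1 * 7160.6|
        = |8444.5 - 7160.6|
        = 1283.9 Hz

1283.9


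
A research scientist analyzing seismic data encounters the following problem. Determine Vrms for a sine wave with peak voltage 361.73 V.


RMS voltage for a sinusoidal waveform:
V_rms = V_peak / sqrt(2)
      = 361.73 / 1.414214
      = 255.782 V

255.782 V


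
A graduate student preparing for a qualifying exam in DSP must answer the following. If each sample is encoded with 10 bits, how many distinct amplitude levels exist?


Number of quantization levels = 2^N
= 2^10
= 1024

1024


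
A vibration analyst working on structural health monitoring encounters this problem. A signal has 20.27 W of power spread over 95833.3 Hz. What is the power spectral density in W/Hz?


Power spectral density:
PSD = P / BW
    = 20.27 / 95833.3
    = 0.00021151 W/Hz

0.00021151 W/Hz


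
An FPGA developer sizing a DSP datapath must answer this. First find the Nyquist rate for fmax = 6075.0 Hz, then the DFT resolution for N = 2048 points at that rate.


Step 1 — Nyquist sampling rate:
fs = 2 * fmax = 2 * 6075.0 = 12150.0 Hz

Step 2 — DFT bin spacing:
df = fs / N = 12150.0 / 2048 = 5.9326 Hz

5.9326 Hz


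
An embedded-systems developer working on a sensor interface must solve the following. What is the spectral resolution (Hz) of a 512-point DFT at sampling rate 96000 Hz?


DFT frequency resolution:
df = fs / N
   = 96000 / 512
   = 187.5 Hz

187.5 Hz


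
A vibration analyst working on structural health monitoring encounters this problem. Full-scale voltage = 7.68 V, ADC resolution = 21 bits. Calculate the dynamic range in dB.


Dynamic range from full-scale to LSB:
V_min = V_max / 2^bits = 7.68 / 2^21
DR = 20 * log10(V_max / V_min)
   = 20 * log10(2^21)
   = 20 * 21 * log10(2)
   = 126.43 dB

126.43 dB


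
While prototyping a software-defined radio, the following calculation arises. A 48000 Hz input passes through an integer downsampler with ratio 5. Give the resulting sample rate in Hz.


Decimation reduces the sample rate:
fs_out = fs_in / M
       = 48000 / 5
       = 9600.0 Hz

9600.0 Hz


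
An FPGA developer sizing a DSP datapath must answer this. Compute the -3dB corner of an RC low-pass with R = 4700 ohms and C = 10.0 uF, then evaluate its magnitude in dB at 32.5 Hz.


Step 1 — cutoff frequency:
fc = 1 / (2*pi*R*C)
C = 10.0 uF = 1e-05 F
fc = 1 / (2*pi*4700*1e-05)
   = 3.38628 Hz

Step 2 — magnitude at f = 32.5 Hz:
|H(f)| = 1 / sqrt(1 + (f/fc)^2)
f/fc = 32.5 / 3.38628 = 9.597552
|H| = 1 / sqrt(1 + 92.113004) = 0.1036322
|H|_dB = 20*log10(0.1036322) = -19.69 dB

fc = 3.38628 Hz; |H(32.5 Hz)| = -19.69 dB


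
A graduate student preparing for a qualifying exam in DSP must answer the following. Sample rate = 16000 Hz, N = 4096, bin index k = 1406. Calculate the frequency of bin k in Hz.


Frequency of DFT bin k:
f_k = k * fs / N
    = 1406 * 16000 / 4096
    = 22496000 / 4096
    = 5492.188 Hz

5492.188 Hz


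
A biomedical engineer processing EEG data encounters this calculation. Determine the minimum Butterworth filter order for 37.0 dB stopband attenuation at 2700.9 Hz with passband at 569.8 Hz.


Butterworth filter order formula:
n = log10(10^(A/10) - 1) / (2 * log10(f_stop/f_pass))
10^(37.0/10) - 1 = 5010.8723
f_stop/f_pass = 2700.9 / 569.8 = 4.7401
n = 2.7375 -> ceil = 3

3


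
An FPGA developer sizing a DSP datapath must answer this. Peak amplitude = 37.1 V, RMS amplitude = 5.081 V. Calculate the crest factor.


Crest factor is the ratio of peak to RMS:
CF = V_peak / V_rms
   = 37.1 / 5.081
   = 7.3017

7.3017


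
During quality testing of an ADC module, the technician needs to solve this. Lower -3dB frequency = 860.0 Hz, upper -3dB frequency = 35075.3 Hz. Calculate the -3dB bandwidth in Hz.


Bandwidth is the difference of -3dB frequencies:
BW = f_high - f_low
   = 35075.3 - 860.0
   = 34215.3 Hz

34215.3 Hz


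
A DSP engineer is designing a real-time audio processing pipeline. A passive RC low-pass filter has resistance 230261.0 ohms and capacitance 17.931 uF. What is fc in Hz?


Cutoff frequency of a first-order RC filter:
fc = 1 / (2 * pi * R * C)
C = 17.931 uF = 1.7931e-05 F
fc = 1 / (2 * pi * 230261.0 * 1.7931e-05)
   = 1 / 25.942078271587
   = 0.038547 Hz

0.038547 Hz


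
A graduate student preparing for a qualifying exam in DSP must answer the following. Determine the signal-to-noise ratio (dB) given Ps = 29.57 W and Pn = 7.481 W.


SNR in decibels:
SNR = 10 * log10(Ps / Pn)
    = 10 * log10(29.57 / 7.481)
    = 10 * log10(3.9527)
    = 10 * 0.5969
    = 5.97 dB

5.97 dB


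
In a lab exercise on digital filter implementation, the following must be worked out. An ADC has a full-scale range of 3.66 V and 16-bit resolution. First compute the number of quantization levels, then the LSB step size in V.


Step 1 — number of quantization levels:
L = 2^N = 2^16 = 65536

Step 2 — LSB step size:
delta = Vfs / L
      = 3.66 / 65536
      = 5.585e-05 V

Levels = 65536; step size = 5.585e-05 V


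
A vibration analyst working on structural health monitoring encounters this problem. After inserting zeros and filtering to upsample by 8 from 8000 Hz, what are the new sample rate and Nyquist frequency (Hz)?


Step 1 — output sample rate after interpolation by L:
fs_out = L * fs_in = 8 * 8000 = 64000 Hz

Step 2 — Nyquist frequency of the output stream:
f_Nyq = fs_out / 2 = 64000 / 2 = 32000.0 Hz

fs_out = 64000 Hz; f_Nyquist = 32000.0 Hz


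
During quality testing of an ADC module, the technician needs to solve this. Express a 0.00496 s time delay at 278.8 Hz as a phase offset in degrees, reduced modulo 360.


Phase shift from frequency and time delay:
phi = 360 * f * t_delay
    = 360 * 278.8 * 0.00496
    = 497.83 degrees
    mod 360 = 137.83 degrees

137.83 degrees


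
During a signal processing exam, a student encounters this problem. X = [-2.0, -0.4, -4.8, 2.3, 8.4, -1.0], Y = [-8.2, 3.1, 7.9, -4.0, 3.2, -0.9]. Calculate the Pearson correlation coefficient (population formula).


Pearson correlation coefficient (population):
r = cov(X,Y) / (std(X) * std(Y))
Mean X = 0.4167, Mean Y = 0.1833
Cov(X,Y) = -0.773056
Std(X) = 4.143435, Std(Y) = 5.261627
r = -0.0355

-0.0355


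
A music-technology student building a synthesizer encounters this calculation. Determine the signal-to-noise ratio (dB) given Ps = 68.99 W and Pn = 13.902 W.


SNR in decibels:
SNR = 10 * log10(Ps / Pn)
    = 10 * log10(68.99 / 13.902)
    = 10 * log10(4.9626)
    = 10 * 0.6957
    = 6.96 dB

6.96 dB


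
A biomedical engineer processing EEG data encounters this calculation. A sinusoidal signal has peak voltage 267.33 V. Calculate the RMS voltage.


RMS voltage for a sinusoidal waveform:
V_rms = V_peak / sqrt(2)
      = 267.33 / 1.414214
      = 189.031 V

189.031 V


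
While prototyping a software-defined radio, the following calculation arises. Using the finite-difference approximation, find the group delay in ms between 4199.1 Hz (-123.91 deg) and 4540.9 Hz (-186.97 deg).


Group delay from phase difference:
tau = -d(phi)/d(omega)
d(phi) = -63.06 deg = -1.100605 rad
d(omega) = 2*pi*(4540.9 - 4199.1) = 2147.5927 rad/s
tau = -(-1.100605) / 2147.5927
    = 0.5125 ms

0.5125 ms


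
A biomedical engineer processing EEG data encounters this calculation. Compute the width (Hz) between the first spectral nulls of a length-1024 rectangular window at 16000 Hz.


Main lobe width for a rectangular window:
Width = 2 * fs / N
      = 2 * 16000 / 1024
      = 32000 / 1024
      = 31.25 Hz

31.25 Hz


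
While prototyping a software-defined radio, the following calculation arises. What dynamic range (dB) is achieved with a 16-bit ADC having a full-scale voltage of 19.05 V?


Dynamic range from full-scale to LSB:
V_min = V_max / 2^bits = 19.05 / 2^16
DR = 20 * log10(V_max / V_min)
   = 20 * log10(2^16)
   = 20 * 16 * log10(2)
   = 96.33 dB

96.33 dB


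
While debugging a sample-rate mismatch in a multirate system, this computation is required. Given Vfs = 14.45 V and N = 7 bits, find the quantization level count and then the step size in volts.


Step 1 — number of quantization levels:
L = 2^N = 2^7 = 128

Step 2 — LSB step size:
delta = Vfs / L
      = 14.45 / 128
      = 0.11289062 V

Levels = 128; step size = 0.11289062 V


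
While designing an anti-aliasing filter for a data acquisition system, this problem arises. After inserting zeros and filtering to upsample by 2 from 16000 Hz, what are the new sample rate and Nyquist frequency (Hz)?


Step 1 — output sample rate after interpolation by L:
fs_out = L * fs_in = 2 * 16000 = 32000 Hz

Step 2 — Nyquist frequency of the output stream:
f_Nyq = fs_out / 2 = 32000 / 2 = 16000.0 Hz

fs_out = 32000 Hz; f_Nyquist = 16000.0 Hz


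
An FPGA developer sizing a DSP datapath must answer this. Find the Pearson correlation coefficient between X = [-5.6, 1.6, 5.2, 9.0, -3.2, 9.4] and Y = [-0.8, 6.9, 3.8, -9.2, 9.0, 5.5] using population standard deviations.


Pearson correlation coefficient (population):
r = cov(X,Y) / (std(X) * std(Y))
Mean X = 2.7333, Mean Y = 2.5333
Cov(X,Y) = -11.027778
Std(X) = 5.711587, Std(Y) = 6.05631
r = -0.3188

-0.3188


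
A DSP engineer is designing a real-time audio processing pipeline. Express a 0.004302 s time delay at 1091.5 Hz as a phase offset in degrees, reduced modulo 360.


Phase shift from frequency and time delay:
phi = 360 * f * t_delay
    = 360 * 1091.5 * 0.004302
    = 1690.43 degrees
    mod 360 = 250.43 degrees

250.43 degrees


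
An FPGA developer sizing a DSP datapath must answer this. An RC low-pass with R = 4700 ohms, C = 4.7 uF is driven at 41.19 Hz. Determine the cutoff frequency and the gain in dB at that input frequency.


Step 1 — cutoff frequency:
fc = 1 / (2*pi*R*C)
C = 4.7 uF = 4.7e-06 F
fc = 1 / (2*pi*4700*4.7e-06)
   = 7.20484 Hz

Step 2 — magnitude at f = 41.19 Hz:
|H(f)| = 1 / sqrt(1 + (f/fc)^2)
f/fc = 41.19 / 7.20484 = 5.71699
|H| = 1 / sqrt(1 + 32.683975) = 0.1723012
|H|_dB = 20*log10(0.1723012) = -15.27 dB

fc = 7.20484 Hz; |H(41.19 Hz)| = -15.27 dB


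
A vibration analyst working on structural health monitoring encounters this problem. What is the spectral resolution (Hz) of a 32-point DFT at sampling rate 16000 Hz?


DFT frequency resolution:
df = fs / N
   = 16000 / 32
   = 500.0 Hz

500.0 Hz


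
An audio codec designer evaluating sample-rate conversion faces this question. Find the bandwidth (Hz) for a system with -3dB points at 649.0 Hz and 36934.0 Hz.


Bandwidth is the difference of -3dB frequencies:
BW = f_high - f_low
   = 36934.0 - 649.0
   = 36285.0 Hz

36285.0 Hz


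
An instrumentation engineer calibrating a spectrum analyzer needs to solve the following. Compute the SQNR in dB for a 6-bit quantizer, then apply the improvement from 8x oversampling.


Step 1 — baseline SQNR at Nyquist:
SQNR_base = 6.02*N + 1.76
          = 6.02*6 + 1.76
          = 37.88 dB

Step 2 — oversampling processing gain:
G = 10*log10(OSR) = 10*log10(8) = 9.03 dB

Step 3 — total:
SQNR_total = 37.88 + 9.03 = 46.91 dB

Base SQNR = 37.88 dB; oversampled SQNR = 46.91 dB


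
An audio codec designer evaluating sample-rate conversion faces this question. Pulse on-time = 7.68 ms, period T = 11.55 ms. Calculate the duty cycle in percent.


Duty cycle as a percentage:
DC = (t_on / T) * 100
   = (7.68 / 11.55) * 100
   = 0.664935 * 100
   = 66.49 %

66.49 %
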